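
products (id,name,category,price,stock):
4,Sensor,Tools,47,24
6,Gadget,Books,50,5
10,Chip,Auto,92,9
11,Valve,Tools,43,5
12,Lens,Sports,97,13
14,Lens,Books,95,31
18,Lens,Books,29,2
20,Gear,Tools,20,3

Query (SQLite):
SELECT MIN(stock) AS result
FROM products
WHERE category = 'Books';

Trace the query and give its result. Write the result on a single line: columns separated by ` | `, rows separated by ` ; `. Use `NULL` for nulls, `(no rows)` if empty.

2

Rows where category='Books' → stock values: [5, 31, 2].
MIN of non-NULL values = 2.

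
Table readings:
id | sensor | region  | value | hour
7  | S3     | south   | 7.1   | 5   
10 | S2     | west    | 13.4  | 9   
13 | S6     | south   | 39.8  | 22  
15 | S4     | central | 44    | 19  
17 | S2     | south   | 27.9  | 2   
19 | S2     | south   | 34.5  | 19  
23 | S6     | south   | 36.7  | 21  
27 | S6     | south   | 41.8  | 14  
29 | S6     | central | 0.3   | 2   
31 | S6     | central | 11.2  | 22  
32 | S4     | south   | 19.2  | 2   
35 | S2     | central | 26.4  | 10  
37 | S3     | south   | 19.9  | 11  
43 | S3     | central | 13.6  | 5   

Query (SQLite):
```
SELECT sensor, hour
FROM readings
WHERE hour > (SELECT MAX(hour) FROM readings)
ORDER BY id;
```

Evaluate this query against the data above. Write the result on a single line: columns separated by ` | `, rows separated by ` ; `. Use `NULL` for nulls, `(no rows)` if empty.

Scalar subquery: MAX(hour) over all readings rows = 22.
Keep rows where hour > that value.

(no rows)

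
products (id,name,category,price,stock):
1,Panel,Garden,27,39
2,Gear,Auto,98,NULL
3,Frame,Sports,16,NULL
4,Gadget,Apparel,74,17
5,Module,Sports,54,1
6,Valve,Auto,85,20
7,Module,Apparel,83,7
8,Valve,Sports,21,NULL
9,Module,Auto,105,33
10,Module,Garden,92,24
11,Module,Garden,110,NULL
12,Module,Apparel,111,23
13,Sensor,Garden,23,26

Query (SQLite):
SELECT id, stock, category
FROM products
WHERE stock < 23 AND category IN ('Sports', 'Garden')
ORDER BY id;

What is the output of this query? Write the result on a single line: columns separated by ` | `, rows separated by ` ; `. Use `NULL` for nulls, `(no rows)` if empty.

stock < 23: ids {4, 5, 6, 7}
category IN ('Sports', 'Garden'): ids {1, 3, 5, 8, 10, 11, 13}
Combine with AND.

5 | 1 | Sports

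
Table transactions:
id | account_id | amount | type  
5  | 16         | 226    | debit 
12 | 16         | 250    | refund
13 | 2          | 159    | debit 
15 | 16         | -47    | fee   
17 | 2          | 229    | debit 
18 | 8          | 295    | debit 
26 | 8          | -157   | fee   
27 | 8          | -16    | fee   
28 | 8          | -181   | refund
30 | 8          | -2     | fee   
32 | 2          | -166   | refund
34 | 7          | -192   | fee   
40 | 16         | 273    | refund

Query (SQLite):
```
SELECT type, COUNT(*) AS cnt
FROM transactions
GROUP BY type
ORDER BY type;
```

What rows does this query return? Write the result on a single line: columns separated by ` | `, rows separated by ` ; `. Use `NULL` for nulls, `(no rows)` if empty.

debit | 4 ; fee | 5 ; refund | 4

Partition transactions by type; compute COUNT(*) within each group.
  debit: ids {5, 13, 17, 18} → COUNT(*)=4
  fee: ids {15, 26, 27, 30, 34} → COUNT(*)=5
  refund: ids {12, 28, 32, 40} → COUNT(*)=4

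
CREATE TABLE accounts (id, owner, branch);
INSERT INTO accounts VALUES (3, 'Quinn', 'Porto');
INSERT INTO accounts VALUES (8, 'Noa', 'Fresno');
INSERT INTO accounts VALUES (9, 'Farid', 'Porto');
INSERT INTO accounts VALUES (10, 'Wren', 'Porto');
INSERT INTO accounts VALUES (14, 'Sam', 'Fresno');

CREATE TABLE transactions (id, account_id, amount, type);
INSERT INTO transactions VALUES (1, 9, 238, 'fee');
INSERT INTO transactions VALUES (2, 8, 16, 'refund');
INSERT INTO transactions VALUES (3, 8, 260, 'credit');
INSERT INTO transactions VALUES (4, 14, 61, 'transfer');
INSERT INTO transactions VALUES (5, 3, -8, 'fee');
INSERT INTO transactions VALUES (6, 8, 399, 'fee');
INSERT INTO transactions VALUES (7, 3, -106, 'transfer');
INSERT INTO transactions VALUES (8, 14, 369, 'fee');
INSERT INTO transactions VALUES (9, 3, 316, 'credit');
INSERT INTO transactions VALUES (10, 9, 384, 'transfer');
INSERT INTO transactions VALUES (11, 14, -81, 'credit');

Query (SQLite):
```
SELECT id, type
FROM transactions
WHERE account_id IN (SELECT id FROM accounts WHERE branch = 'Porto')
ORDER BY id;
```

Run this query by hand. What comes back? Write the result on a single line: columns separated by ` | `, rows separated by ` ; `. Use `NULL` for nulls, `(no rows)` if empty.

1 | fee ; 5 | fee ; 7 | transfer ; 9 | credit ; 10 | transfer

Inner query: accounts.id where branch = 'Porto'.
Outer: keep transactions rows whose account_id is in that set.
Inner query → {3, 9, 10}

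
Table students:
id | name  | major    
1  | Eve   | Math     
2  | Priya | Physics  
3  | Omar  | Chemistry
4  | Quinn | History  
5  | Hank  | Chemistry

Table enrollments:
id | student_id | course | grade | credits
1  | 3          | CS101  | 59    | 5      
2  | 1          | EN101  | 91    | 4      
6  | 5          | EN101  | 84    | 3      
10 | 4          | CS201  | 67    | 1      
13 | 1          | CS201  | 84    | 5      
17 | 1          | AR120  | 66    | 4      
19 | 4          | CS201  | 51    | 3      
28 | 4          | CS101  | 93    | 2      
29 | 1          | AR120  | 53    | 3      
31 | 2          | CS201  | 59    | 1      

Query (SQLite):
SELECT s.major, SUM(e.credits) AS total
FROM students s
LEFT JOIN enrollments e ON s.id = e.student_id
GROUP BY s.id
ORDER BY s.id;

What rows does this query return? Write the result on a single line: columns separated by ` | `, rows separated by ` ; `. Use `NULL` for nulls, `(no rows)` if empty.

LEFT JOIN keeps every students row; unmatched ones get NULL for enrollments columns.
Group by students.id and compute SUM(e.credits). SUM over an all-NULL group is NULL.
  1: ids {2, 13, 17, 29} → SUM(e.credits)=16
  2: ids {31} → SUM(e.credits)=1
  3: ids {1} → SUM(e.credits)=5
  4: ids {10, 19, 28} → SUM(e.credits)=6
  5: ids {6} → SUM(e.credits)=3

Math | 16 ; Physics | 1 ; Chemistry | 5 ; History | 6 ; Chemistry | 3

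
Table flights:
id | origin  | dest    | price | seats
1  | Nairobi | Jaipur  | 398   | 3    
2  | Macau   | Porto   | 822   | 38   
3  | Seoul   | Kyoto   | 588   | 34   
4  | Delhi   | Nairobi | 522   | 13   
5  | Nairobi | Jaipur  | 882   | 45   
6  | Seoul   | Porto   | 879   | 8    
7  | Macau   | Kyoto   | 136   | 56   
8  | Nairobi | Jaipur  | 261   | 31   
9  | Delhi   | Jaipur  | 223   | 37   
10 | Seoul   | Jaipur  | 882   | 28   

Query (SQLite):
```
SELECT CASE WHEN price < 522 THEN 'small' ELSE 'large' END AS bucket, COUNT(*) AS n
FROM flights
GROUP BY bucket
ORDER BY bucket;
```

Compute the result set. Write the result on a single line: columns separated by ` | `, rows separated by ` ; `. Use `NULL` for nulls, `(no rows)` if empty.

large | 6 ; small | 4

Bucket rows by price < 522 → 'small' else 'large'; count each bucket.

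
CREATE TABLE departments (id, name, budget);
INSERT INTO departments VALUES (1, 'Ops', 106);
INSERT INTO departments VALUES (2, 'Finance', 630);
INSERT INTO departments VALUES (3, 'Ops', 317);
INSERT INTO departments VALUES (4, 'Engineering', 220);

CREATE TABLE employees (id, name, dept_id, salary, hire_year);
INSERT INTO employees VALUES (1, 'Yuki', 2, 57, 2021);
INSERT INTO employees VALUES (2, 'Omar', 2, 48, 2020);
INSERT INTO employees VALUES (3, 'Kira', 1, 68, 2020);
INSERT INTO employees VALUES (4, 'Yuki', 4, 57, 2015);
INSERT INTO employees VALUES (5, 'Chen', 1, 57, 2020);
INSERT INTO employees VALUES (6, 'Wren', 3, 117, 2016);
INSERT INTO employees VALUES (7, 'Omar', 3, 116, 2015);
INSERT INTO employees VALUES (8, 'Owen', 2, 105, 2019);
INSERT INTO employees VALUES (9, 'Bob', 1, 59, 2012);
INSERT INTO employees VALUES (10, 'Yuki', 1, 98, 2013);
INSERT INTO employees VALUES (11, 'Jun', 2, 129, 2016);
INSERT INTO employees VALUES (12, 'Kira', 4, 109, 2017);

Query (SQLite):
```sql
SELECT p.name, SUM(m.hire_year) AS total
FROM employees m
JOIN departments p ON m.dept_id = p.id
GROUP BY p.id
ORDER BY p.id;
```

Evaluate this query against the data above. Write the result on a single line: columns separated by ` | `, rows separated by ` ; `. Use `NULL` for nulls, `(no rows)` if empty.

Ops | 8065 ; Finance | 8076 ; Ops | 4031 ; Engineering | 4032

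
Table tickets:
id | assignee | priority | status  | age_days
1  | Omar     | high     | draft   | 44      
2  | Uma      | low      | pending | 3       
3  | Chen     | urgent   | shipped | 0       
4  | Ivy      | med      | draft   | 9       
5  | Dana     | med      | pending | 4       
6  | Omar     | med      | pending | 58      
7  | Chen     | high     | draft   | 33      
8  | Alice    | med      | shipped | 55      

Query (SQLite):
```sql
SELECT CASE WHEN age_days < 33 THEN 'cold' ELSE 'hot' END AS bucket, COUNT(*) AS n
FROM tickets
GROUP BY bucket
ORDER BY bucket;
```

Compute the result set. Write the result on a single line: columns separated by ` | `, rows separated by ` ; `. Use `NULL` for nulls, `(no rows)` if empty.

Bucket rows by age_days < 33 → 'cold' else 'hot'; count each bucket.

cold | 4 ; hot | 4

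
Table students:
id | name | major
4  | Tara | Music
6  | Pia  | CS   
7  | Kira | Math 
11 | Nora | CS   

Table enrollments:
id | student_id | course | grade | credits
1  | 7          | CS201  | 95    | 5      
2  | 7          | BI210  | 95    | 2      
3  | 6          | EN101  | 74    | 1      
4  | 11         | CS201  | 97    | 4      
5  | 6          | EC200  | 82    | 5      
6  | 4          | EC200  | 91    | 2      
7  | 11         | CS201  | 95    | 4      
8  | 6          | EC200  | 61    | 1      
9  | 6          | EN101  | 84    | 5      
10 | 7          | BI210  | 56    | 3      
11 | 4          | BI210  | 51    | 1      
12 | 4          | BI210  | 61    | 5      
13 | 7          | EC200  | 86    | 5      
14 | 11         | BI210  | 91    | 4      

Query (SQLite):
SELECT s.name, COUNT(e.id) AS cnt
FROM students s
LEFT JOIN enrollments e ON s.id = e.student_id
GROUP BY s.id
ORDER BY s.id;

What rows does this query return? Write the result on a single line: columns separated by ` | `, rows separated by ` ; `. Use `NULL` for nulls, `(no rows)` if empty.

LEFT JOIN keeps every students row; unmatched ones get NULL for enrollments columns.
Group by students.id and compute COUNT(e.id). COUNT(col) of an all-NULL group is 0.
  4: ids {6, 11, 12} → COUNT(e.id)=3
  6: ids {3, 5, 8, 9} → COUNT(e.id)=4
  7: ids {1, 2, 10, 13} → COUNT(e.id)=4
  11: ids {4, 7, 14} → COUNT(e.id)=3

Tara | 3 ; Pia | 4 ; Kira | 4 ; Nora | 3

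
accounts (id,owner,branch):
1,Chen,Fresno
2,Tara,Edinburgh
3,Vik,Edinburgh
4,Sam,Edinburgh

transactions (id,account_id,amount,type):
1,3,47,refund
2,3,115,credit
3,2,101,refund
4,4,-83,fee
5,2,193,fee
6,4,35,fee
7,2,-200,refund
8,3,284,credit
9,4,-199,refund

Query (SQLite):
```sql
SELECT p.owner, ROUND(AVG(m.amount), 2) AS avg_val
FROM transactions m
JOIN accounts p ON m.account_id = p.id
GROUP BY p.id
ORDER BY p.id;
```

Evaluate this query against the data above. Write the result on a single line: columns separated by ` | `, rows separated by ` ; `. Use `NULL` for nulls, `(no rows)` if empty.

Join each transactions row to its accounts via account_id.
Group joined rows by accounts.id; compute ROUND(AVG(m.amount), 2) per group.
  2: ids {3, 5, 7} → ROUND(AVG(m.amount), 2)=31.33
  3: ids {1, 2, 8} → ROUND(AVG(m.amount), 2)=148.67
  4: ids {4, 6, 9} → ROUND(AVG(m.amount), 2)=-82.33

Tara | 31.33 ; Vik | 148.67 ; Sam | -82.33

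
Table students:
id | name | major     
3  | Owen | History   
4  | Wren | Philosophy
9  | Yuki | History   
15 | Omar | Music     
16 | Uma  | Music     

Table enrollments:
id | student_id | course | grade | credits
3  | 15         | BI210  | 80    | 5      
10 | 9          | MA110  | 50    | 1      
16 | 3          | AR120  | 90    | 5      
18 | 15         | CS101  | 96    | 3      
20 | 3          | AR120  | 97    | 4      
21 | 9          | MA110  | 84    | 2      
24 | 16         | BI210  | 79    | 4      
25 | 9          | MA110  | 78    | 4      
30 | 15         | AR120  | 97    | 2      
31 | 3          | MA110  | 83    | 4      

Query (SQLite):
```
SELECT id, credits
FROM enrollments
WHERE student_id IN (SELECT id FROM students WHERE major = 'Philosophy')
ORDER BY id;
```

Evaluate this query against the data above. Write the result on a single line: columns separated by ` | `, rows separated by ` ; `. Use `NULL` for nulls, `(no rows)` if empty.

(no rows)

Inner query: students.id where major = 'Philosophy'.
Outer: keep enrollments rows whose student_id is in that set.
Inner query → {4}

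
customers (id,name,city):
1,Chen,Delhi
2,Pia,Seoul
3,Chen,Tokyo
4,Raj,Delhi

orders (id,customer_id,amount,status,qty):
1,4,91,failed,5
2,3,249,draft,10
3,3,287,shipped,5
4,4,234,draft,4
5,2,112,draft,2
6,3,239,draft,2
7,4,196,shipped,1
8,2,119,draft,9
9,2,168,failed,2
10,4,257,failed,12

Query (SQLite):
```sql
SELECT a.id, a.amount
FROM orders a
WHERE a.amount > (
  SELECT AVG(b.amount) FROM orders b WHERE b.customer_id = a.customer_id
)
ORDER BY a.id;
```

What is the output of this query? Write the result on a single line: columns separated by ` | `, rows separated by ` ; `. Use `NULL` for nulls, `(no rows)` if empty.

3 | 287 ; 4 | 234 ; 7 | 196 ; 9 | 168 ; 10 | 257

For each orders row a, compute AVG(amount) over rows sharing a.customer_id.
Keep row a if a.amount > that per-group AVG.
  customer_id=2: AVG(amount) = 133.0
  customer_id=3: AVG(amount) = 258.333333
  customer_id=4: AVG(amount) = 194.5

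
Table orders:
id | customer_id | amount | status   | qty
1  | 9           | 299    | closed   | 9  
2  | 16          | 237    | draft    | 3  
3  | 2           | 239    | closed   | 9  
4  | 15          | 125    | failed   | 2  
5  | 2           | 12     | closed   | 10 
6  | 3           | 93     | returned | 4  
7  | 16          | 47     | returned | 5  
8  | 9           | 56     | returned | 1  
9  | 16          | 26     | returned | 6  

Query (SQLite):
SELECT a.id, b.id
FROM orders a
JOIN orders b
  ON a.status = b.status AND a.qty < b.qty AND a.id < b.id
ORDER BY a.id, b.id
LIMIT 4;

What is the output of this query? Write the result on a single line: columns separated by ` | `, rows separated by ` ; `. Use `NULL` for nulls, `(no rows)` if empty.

1 | 5 ; 3 | 5 ; 6 | 7 ; 6 | 9

Pairs (a,b) with same status, a.qty < b.qty, a.id < b.id.
status groups: closed:{1,3,5} draft:{2} failed:{4} returned:{6,7,8,9}
Ordered by (a.id, b.id); first 4.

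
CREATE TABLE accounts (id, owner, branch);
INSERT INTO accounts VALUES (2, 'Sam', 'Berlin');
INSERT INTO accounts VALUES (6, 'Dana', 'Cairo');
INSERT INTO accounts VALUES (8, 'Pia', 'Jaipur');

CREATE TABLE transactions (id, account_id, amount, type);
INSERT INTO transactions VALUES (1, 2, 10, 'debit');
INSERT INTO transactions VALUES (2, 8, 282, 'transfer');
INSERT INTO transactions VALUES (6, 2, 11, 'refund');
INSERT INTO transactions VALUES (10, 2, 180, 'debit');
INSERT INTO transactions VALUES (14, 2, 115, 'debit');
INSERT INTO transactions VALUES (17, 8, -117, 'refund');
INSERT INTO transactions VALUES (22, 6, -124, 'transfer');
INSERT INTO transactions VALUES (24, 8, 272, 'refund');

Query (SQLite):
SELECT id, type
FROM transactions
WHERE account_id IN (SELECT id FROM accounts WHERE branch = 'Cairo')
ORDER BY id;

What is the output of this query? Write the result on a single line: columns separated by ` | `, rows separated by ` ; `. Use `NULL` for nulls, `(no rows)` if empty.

22 | transfer

Inner query: accounts.id where branch = 'Cairo'.
Outer: keep transactions rows whose account_id is in that set.
Inner query → {6}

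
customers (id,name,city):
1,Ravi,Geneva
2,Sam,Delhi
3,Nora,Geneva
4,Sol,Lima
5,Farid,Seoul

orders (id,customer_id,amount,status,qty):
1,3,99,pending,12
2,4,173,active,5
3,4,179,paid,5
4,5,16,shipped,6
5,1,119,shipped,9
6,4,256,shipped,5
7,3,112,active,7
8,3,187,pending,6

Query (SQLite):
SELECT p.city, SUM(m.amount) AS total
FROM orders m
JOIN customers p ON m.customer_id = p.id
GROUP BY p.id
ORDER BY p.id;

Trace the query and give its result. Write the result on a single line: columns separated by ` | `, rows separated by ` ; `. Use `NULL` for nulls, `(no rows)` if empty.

Geneva | 119 ; Geneva | 398 ; Lima | 608 ; Seoul | 16

Join each orders row to its customers via customer_id.
Group joined rows by customers.id; compute SUM(m.amount) per group.
  1: ids {5} → SUM(m.amount)=119
  3: ids {1, 7, 8} → SUM(m.amount)=398
  4: ids {2, 3, 6} → SUM(m.amount)=608
  5: ids {4} → SUM(m.amount)=16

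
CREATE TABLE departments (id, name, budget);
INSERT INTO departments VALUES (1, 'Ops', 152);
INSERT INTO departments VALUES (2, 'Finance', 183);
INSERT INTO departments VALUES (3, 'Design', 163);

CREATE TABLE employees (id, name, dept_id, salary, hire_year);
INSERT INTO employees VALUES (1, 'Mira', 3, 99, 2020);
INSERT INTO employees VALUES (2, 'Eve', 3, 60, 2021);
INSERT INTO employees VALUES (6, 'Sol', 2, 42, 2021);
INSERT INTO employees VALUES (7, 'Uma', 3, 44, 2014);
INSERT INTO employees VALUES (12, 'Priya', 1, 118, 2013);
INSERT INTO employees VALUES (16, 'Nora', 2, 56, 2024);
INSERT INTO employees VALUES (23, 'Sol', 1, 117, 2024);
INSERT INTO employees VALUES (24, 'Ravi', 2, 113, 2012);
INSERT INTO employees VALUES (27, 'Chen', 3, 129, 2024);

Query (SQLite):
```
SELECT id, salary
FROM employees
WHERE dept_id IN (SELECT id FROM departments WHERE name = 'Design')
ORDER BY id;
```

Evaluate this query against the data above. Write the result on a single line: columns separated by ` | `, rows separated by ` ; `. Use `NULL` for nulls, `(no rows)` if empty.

Inner query: departments.id where name = 'Design'.
Outer: keep employees rows whose dept_id is in that set.
Inner query → {3}

1 | 99 ; 2 | 60 ; 7 | 44 ; 27 | 129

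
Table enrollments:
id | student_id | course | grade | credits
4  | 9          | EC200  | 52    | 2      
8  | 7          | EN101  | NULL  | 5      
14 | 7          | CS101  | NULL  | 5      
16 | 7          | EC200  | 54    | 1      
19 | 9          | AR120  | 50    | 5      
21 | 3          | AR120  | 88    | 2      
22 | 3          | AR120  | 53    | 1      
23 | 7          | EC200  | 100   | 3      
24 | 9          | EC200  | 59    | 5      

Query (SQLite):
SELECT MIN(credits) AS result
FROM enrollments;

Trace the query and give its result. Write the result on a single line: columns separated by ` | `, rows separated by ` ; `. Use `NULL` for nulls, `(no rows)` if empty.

All credits values: [2, 5, 5, 1, 5, 2, 1, 3, 5].
MIN of non-NULL values = 1.

1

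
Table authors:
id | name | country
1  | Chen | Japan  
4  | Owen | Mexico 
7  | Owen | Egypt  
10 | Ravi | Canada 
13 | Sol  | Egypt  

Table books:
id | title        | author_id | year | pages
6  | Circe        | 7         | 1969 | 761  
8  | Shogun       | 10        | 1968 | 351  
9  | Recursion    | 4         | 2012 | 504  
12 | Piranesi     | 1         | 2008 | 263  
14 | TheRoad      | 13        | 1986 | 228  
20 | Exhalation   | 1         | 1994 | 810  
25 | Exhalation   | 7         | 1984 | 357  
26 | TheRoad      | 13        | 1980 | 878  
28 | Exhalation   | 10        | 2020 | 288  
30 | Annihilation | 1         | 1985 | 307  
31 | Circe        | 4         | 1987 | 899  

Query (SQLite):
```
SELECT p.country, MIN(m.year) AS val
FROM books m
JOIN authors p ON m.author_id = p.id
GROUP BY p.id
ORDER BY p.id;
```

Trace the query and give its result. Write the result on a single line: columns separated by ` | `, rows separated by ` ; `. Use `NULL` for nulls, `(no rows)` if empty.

Japan | 1985 ; Mexico | 1987 ; Egypt | 1969 ; Canada | 1968 ; Egypt | 1980

Join each books row to its authors via author_id.
Group joined rows by authors.id; compute MIN(m.year) per group.
  1: ids {12, 20, 30} → MIN(m.year)=1985
  4: ids {9, 31} → MIN(m.year)=1987
  7: ids {6, 25} → MIN(m.year)=1969
  10: ids {8, 28} → MIN(m.year)=1968
  13: ids {14, 26} → MIN(m.year)=1980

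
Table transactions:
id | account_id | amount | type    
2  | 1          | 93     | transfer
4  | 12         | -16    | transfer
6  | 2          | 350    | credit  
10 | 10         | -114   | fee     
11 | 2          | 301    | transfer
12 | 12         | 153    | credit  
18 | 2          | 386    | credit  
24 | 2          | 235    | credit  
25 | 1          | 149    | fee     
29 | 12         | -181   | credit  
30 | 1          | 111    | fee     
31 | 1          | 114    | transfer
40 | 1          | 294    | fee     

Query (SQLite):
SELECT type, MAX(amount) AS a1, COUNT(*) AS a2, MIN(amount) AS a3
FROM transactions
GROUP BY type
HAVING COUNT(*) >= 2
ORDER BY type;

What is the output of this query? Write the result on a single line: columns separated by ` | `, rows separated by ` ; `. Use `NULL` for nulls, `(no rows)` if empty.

credit | 386 | 5 | -181 ; fee | 294 | 4 | -114 ; transfer | 301 | 4 | -16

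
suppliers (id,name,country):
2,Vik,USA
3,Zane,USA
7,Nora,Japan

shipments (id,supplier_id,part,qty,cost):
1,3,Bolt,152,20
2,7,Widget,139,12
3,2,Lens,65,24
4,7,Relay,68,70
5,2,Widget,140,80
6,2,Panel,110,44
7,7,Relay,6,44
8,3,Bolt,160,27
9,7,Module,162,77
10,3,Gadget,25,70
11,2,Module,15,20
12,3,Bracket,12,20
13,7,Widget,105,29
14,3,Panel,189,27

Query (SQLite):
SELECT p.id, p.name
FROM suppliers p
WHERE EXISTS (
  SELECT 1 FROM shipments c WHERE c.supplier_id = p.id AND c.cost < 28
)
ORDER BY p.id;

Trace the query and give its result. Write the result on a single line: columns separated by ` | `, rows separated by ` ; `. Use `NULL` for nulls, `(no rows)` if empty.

2 | Vik ; 3 | Zane ; 7 | Nora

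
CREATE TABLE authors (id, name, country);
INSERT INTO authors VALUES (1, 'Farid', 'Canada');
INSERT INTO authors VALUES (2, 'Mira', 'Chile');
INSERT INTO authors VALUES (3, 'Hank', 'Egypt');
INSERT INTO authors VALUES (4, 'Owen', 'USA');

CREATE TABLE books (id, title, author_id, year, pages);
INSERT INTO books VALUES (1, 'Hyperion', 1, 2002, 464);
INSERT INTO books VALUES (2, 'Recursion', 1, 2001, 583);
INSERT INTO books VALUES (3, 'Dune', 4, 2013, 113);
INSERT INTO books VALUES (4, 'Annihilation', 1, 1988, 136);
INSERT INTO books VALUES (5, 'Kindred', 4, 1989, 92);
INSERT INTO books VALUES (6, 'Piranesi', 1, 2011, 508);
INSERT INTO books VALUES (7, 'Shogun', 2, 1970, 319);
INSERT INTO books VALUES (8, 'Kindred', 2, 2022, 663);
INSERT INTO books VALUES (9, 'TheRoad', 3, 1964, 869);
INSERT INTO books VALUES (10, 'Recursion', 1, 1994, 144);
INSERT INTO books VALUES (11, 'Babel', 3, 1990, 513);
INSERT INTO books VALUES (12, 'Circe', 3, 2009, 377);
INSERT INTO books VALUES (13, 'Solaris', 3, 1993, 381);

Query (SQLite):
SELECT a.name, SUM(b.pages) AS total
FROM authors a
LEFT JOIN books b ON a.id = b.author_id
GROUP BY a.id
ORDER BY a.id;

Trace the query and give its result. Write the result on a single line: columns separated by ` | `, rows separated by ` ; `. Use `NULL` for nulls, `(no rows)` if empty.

LEFT JOIN keeps every authors row; unmatched ones get NULL for books columns.
Group by authors.id and compute SUM(b.pages). SUM over an all-NULL group is NULL.
  1: ids {1, 2, 4, 6, 10} → SUM(b.pages)=1835
  2: ids {7, 8} → SUM(b.pages)=982
  3: ids {9, 11, 12, 13} → SUM(b.pages)=2140
  4: ids {3, 5} → SUM(b.pages)=205

Farid | 1835 ; Mira | 982 ; Hank | 2140 ; Owen | 205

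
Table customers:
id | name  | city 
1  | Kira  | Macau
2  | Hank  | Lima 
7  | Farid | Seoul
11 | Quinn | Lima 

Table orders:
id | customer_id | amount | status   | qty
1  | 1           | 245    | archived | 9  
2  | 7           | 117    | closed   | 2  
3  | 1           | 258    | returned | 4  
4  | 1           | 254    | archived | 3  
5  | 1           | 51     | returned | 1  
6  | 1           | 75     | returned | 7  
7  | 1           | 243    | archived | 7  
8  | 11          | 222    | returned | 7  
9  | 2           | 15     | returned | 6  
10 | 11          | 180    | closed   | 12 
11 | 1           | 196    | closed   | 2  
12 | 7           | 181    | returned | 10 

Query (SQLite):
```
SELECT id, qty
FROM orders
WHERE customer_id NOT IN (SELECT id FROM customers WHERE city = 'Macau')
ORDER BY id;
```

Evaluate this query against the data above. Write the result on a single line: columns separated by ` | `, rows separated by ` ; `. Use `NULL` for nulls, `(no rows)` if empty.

Inner query: customers.id where city = 'Macau'.
Outer: keep orders rows whose customer_id is not in that set.
Inner query → {1}

2 | 2 ; 8 | 7 ; 9 | 6 ; 10 | 12 ; 12 | 10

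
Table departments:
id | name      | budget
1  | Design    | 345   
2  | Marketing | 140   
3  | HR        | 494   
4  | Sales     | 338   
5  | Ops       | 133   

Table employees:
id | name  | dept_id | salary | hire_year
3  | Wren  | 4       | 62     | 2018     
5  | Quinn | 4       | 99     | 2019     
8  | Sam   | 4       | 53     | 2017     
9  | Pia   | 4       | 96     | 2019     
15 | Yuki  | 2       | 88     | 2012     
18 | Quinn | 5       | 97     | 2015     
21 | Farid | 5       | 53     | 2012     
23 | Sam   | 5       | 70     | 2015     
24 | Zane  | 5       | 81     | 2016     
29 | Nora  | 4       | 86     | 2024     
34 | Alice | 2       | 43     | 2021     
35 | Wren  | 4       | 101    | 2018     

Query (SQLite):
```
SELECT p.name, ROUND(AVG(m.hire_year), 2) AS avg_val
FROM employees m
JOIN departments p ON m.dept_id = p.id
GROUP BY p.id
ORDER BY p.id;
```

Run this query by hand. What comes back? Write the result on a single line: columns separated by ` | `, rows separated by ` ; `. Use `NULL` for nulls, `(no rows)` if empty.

Marketing | 2016.5 ; Sales | 2019.17 ; Ops | 2014.5

Join each employees row to its departments via dept_id.
Group joined rows by departments.id; compute ROUND(AVG(m.hire_year), 2) per group.
  2: ids {15, 34} → ROUND(AVG(m.hire_year), 2)=2016.5
  4: ids {3, 5, 8, 9, 29, 35} → ROUND(AVG(m.hire_year), 2)=2019.17
  5: ids {18, 21, 23, 24} → ROUND(AVG(m.hire_year), 2)=2014.5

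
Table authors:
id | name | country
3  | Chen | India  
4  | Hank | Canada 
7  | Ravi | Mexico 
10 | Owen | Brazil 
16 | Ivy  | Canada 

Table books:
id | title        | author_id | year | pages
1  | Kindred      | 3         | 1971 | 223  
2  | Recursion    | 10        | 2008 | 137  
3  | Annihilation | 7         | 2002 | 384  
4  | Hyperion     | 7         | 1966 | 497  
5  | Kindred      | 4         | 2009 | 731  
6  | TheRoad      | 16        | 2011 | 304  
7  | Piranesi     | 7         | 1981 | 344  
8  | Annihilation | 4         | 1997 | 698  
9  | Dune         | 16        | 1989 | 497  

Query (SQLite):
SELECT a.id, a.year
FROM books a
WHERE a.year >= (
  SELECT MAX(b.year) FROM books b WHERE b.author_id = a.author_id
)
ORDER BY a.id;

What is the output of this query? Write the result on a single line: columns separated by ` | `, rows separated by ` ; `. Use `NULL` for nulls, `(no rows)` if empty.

For each books row a, compute MAX(year) over rows sharing a.author_id.
Keep row a if a.year >= that per-group MAX.
  author_id=3: MAX(year) = 1971
  author_id=4: MAX(year) = 2009
  author_id=7: MAX(year) = 2002
  author_id=10: MAX(year) = 2008
  author_id=16: MAX(year) = 2011

1 | 1971 ; 2 | 2008 ; 3 | 2002 ; 5 | 2009 ; 6 | 2011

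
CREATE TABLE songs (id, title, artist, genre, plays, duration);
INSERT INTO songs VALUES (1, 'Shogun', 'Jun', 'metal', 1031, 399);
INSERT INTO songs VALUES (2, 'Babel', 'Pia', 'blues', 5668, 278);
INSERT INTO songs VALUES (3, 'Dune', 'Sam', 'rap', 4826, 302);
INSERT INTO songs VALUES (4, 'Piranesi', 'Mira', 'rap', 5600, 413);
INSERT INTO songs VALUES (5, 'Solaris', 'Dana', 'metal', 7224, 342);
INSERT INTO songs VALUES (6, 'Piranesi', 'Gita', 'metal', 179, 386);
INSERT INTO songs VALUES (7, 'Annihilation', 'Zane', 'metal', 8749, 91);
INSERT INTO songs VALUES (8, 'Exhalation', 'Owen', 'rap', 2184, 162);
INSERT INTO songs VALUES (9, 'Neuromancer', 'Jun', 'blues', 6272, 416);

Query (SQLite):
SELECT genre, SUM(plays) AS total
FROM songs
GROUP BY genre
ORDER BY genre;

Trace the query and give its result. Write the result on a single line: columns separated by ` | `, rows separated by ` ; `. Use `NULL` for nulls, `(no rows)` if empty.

blues | 11940 ; metal | 17183 ; rap | 12610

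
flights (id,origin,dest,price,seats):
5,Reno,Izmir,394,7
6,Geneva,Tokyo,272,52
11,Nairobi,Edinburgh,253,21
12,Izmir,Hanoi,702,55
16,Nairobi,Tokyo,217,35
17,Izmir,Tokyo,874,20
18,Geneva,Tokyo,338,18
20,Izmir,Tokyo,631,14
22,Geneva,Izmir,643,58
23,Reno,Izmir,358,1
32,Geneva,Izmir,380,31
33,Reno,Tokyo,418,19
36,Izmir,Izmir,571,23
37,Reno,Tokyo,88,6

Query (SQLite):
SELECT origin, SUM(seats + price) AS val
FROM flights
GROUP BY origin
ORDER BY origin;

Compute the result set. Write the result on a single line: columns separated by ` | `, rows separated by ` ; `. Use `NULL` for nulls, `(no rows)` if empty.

Geneva | 1792 ; Izmir | 2890 ; Nairobi | 526 ; Reno | 1291

For each row compute seats + price.
Group by origin; take SUM of the expression per group.
  Geneva: ids {6, 18, 22, 32} → SUM(seats + price)=1792
  Izmir: ids {12, 17, 20, 36} → SUM(seats + price)=2890
  Nairobi: ids {11, 16} → SUM(seats + price)=526
  Reno: ids {5, 23, 33, 37} → SUM(seats + price)=1291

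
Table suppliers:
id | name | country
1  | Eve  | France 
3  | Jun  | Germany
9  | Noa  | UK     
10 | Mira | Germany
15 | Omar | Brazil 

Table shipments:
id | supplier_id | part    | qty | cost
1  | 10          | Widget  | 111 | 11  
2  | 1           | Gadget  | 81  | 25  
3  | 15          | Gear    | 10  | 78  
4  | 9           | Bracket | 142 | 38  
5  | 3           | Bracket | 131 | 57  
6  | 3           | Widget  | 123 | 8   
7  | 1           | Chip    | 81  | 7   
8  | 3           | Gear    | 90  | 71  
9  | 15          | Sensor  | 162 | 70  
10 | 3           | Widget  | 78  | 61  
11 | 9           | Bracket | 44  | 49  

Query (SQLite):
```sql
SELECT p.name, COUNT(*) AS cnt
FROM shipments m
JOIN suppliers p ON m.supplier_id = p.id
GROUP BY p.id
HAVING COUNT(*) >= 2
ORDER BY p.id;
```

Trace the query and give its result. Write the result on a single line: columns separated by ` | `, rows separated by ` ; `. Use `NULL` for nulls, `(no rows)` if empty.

Eve | 2 ; Jun | 4 ; Noa | 2 ; Omar | 2

Join each shipments row to its suppliers via supplier_id.
Group joined rows by suppliers.id; compute COUNT(*) per group.
HAVING: keep groups with count ≥ 2.
  1: ids {2, 7} → COUNT(*)=2
  3: ids {5, 6, 8, 10} → COUNT(*)=4
  9: ids {4, 11} → COUNT(*)=2
  10: ids {1} → COUNT(*)=1
  15: ids {3, 9} → COUNT(*)=2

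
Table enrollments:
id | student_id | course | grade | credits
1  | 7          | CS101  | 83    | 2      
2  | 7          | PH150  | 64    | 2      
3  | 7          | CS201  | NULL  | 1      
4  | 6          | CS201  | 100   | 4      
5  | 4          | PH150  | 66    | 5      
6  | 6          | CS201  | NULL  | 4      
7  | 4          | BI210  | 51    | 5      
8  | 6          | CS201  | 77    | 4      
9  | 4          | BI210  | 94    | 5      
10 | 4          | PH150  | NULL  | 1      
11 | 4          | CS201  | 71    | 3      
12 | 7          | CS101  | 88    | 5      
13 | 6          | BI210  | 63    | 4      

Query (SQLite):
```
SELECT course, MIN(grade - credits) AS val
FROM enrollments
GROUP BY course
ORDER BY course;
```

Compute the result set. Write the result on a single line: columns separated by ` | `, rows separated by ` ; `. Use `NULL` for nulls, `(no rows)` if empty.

For each row compute grade - credits.
Group by course; take MIN of the expression per group.
  BI210: ids {7, 9, 13} → MIN(grade - credits)=46
  CS101: ids {1, 12} → MIN(grade - credits)=81
  CS201: ids {3, 4, 6, 8, 11} → MIN(grade - credits)=68
  PH150: ids {2, 5, 10} → MIN(grade - credits)=61

BI210 | 46 ; CS101 | 81 ; CS201 | 68 ; PH150 | 61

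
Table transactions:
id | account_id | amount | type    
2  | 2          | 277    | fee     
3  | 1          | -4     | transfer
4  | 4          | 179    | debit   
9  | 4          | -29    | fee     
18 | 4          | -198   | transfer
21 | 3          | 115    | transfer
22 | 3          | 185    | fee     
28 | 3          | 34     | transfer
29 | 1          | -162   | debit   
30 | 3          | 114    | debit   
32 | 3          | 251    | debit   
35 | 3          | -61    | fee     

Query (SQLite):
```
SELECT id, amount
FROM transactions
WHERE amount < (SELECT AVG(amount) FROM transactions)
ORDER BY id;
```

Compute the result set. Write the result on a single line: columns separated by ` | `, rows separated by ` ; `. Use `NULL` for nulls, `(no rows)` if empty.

Scalar subquery: AVG(amount) over all transactions rows = 58.416667 (≈; comparison uses full precision).
Keep rows where amount < that value.

3 | -4 ; 9 | -29 ; 18 | -198 ; 28 | 34 ; 29 | -162 ; 35 | -61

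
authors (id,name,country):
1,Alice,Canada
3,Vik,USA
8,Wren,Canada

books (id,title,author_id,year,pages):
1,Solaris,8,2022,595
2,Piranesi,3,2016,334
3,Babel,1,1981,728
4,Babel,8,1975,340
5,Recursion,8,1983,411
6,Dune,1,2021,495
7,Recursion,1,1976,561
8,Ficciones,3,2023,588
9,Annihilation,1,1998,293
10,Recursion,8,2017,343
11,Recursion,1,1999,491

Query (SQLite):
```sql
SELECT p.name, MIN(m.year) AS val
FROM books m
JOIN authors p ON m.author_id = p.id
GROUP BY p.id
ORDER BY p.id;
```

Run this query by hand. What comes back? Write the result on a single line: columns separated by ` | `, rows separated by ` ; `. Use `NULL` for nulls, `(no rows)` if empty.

Alice | 1976 ; Vik | 2016 ; Wren | 1975

Join each books row to its authors via author_id.
Group joined rows by authors.id; compute MIN(m.year) per group.
  1: ids {3, 6, 7, 9, 11} → MIN(m.year)=1976
  3: ids {2, 8} → MIN(m.year)=2016
  8: ids {1, 4, 5, 10} → MIN(m.year)=1975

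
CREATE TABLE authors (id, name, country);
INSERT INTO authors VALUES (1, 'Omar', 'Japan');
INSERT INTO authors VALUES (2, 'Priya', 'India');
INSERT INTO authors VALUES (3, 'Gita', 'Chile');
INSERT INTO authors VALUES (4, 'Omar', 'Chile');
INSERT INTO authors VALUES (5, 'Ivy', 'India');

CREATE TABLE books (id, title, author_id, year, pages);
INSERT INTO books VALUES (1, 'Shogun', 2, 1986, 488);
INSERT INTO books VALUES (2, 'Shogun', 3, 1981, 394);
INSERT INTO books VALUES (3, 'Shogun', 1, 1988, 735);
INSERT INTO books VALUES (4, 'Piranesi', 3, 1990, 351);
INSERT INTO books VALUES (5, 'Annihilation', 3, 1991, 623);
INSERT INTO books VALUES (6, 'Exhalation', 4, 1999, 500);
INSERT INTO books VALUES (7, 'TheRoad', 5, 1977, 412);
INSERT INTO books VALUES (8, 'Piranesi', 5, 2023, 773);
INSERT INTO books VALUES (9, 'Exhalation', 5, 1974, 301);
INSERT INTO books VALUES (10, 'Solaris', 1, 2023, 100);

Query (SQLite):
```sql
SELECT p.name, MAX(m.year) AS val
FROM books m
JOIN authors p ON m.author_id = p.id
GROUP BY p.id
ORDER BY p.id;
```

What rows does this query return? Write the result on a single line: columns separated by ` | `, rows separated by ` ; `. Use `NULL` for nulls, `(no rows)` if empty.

Join each books row to its authors via author_id.
Group joined rows by authors.id; compute MAX(m.year) per group.
  1: ids {3, 10} → MAX(m.year)=2023
  2: ids {1} → MAX(m.year)=1986
  3: ids {2, 4, 5} → MAX(m.year)=1991
  4: ids {6} → MAX(m.year)=1999
  5: ids {7, 8, 9} → MAX(m.year)=2023

Omar | 2023 ; Priya | 1986 ; Gita | 1991 ; Omar | 1999 ; Ivy | 2023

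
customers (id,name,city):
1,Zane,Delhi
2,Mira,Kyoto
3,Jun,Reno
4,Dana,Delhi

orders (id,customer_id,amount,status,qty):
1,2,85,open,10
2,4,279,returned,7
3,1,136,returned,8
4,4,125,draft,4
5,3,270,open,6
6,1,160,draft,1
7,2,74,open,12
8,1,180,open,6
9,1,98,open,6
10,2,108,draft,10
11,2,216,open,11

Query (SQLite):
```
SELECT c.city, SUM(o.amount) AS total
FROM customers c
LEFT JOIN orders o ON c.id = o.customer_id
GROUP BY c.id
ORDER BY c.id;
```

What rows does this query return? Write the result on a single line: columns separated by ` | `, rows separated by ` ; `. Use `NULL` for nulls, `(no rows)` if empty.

LEFT JOIN keeps every customers row; unmatched ones get NULL for orders columns.
Group by customers.id and compute SUM(o.amount). SUM over an all-NULL group is NULL.
  1: ids {3, 6, 8, 9} → SUM(o.amount)=574
  2: ids {1, 7, 10, 11} → SUM(o.amount)=483
  3: ids {5} → SUM(o.amount)=270
  4: ids {2, 4} → SUM(o.amount)=404

Delhi | 574 ; Kyoto | 483 ; Reno | 270 ; Delhi | 404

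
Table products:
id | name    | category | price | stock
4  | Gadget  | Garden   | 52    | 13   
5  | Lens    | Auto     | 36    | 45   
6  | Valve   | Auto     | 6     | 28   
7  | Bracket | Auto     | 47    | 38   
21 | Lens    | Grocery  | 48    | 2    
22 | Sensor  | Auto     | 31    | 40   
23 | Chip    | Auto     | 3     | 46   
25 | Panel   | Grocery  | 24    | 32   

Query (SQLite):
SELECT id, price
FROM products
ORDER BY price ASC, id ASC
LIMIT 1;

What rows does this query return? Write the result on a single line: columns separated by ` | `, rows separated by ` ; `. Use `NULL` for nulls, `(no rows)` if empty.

23 | 3

Sort by price asc, tiebreak id asc: (3, id=23), (6, id=6), (24, id=25), (31, id=22) …. Take first 1.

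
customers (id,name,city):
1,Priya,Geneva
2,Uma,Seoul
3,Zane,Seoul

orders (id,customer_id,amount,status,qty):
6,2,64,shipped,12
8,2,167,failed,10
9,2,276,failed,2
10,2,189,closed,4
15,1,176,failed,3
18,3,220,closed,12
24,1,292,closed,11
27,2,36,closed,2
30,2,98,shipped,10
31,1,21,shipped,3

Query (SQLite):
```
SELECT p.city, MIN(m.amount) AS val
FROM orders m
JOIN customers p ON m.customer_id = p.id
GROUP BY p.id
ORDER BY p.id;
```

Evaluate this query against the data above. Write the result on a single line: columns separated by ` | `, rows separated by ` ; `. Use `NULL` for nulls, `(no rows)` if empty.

Join each orders row to its customers via customer_id.
Group joined rows by customers.id; compute MIN(m.amount) per group.
  1: ids {15, 24, 31} → MIN(m.amount)=21
  2: ids {6, 8, 9, 10, 27, 30} → MIN(m.amount)=36
  3: ids {18} → MIN(m.amount)=220

Geneva | 21 ; Seoul | 36 ; Seoul | 220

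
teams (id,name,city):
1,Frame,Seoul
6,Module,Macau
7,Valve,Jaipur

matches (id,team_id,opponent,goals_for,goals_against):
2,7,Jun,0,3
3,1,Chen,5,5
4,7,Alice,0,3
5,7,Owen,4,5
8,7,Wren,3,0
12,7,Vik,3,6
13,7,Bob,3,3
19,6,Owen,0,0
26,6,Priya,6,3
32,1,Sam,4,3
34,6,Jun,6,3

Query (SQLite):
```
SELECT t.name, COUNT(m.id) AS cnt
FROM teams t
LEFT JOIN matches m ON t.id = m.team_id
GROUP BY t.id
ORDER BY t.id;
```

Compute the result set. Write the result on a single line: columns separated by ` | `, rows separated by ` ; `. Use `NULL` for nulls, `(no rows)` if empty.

Frame | 2 ; Module | 3 ; Valve | 6

LEFT JOIN keeps every teams row; unmatched ones get NULL for matches columns.
Group by teams.id and compute COUNT(m.id). COUNT(col) of an all-NULL group is 0.
  1: ids {3, 32} → COUNT(m.id)=2
  6: ids {19, 26, 34} → COUNT(m.id)=3
  7: ids {2, 4, 5, 8, 12, 13} → COUNT(m.id)=6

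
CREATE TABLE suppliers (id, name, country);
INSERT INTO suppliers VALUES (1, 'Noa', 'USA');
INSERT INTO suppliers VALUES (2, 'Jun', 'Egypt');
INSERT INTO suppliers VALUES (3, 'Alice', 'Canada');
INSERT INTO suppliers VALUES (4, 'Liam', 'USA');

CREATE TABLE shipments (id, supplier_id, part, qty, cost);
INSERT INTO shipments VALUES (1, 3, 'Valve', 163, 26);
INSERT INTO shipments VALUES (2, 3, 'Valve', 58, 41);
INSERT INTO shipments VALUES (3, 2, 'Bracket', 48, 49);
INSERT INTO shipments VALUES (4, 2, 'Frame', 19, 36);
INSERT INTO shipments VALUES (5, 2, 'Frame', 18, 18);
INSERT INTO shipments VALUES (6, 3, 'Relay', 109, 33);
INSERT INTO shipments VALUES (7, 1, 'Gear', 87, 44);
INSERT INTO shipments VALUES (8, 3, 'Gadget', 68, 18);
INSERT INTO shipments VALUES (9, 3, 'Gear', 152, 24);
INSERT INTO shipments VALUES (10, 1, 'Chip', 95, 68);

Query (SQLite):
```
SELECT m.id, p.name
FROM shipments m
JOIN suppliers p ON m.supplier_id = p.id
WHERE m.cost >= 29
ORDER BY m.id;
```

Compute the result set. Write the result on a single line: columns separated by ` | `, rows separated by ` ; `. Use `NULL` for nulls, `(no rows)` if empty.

2 | Alice ; 3 | Jun ; 4 | Jun ; 6 | Alice ; 7 | Noa ; 10 | Noa

Each shipments row matches the suppliers row where supplier_id = suppliers.id.
Then keep rows with m.cost >= 29.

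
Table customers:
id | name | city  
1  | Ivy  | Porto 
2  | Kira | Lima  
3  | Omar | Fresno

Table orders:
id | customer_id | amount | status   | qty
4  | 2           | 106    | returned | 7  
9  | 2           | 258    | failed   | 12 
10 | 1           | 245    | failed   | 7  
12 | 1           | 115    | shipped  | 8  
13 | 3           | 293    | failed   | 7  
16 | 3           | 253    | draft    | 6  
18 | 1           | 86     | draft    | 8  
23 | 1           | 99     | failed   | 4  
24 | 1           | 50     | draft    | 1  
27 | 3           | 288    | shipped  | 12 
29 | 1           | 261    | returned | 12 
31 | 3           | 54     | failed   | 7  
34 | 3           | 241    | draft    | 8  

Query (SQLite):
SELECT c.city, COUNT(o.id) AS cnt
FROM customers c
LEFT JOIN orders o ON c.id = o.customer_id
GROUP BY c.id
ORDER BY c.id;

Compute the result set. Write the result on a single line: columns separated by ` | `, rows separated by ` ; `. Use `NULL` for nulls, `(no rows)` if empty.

LEFT JOIN keeps every customers row; unmatched ones get NULL for orders columns.
Group by customers.id and compute COUNT(o.id). COUNT(col) of an all-NULL group is 0.
  1: ids {10, 12, 18, 23, 24, 29} → COUNT(o.id)=6
  2: ids {4, 9} → COUNT(o.id)=2
  3: ids {13, 16, 27, 31, 34} → COUNT(o.id)=5

Porto | 6 ; Lima | 2 ; Fresno | 5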